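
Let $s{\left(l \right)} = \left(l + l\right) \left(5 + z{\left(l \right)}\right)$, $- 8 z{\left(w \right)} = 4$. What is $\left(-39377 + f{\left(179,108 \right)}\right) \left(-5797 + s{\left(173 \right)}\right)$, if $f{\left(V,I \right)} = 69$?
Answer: $166665920$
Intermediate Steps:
$z{\left(w \right)} = - \frac{1}{2}$ ($z{\left(w \right)} = \left(- \frac{1}{8}\right) 4 = - \frac{1}{2}$)
$s{\left(l \right)} = 9 l$ ($s{\left(l \right)} = \left(l + l\right) \left(5 - \frac{1}{2}\right) = 2 l \frac{9}{2} = 9 l$)
$\left(-39377 + f{\left(179,108 \right)}\right) \left(-5797 + s{\left(173 \right)}\right) = \left(-39377 + 69\right) \left(-5797 + 9 \cdot 173\right) = - 39308 \left(-5797 + 1557\right) = \left(-39308\right) \left(-4240\right) = 166665920$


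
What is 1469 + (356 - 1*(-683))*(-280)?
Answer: -289451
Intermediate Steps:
1469 + (356 - 1*(-683))*(-280) = 1469 + (356 + 683)*(-280) = 1469 + 1039*(-280) = 1469 - 290920 = -289451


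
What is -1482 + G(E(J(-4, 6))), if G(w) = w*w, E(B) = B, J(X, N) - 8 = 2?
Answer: -1382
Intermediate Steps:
J(X, N) = 10 (J(X, N) = 8 + 2 = 10)
G(w) = w**2
-1482 + G(E(J(-4, 6))) = -1482 + 10**2 = -1482 + 100 = -1382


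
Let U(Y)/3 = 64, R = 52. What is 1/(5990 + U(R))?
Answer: 1/6182 ≈ 0.00016176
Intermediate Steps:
U(Y) = 192 (U(Y) = 3*64 = 192)
1/(5990 + U(R)) = 1/(5990 + 192) = 1/6182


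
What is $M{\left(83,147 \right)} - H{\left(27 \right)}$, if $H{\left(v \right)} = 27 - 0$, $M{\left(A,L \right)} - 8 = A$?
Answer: $64$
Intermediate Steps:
$M{\left(A,L \right)} = 8 + A$
$H{\left(v \right)} = 27$ ($H{\left(v \right)} = 27 + 0 = 27$)
$M{\left(83,147 \right)} - H{\left(27 \right)} = \left(8 + 83\right) - 27 = 91 - 27 = 64$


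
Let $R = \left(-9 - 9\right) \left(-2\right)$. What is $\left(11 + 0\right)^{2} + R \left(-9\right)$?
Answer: $-203$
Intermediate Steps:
$R = 36$ ($R = \left(-18\right) \left(-2\right) = 36$)
$\left(11 + 0\right)^{2} + R \left(-9\right) = \left(11 + 0\right)^{2} + 36 \left(-9\right) = 11^{2} - 324 = 121 - 324 = -203$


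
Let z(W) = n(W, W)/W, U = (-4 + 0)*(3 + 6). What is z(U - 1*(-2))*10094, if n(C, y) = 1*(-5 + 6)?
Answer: -5047/17 ≈ -296.88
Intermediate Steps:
n(C, y) = 1 (n(C, y) = 1*1 = 1)
U = -36 (U = -4*9 = -36)
z(W) = 1/W
z(U - 1*(-2))*10094 = 10094/(-36 - 1*(-2)) = 10094/(-36 + 2) = 10094/(-34) = -1/34*10094 = -5047/17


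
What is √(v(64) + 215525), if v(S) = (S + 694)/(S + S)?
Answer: √13793979/8 ≈ 464.25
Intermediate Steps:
v(S) = (694 + S)/(2*S) (v(S) = (694 + S)/((2*S)) = (694 + S)*(1/(2*S)) = (694 + S)/(2*S))
√(v(64) + 215525) = √((½)*(694 + 64)/64 + 215525) = √((½)*(1/64)*758 + 215525) = √(379/64 + 215525) = √(13793979/64) = √13793979/8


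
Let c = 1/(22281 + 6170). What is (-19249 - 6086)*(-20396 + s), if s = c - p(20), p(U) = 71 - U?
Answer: 14738321994660/28451 ≈ 5.1802e+8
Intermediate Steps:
c = 1/28451 ≈ 3.5148e-5
s = -1451000/28451 (s = 1/28451 - (71 - 1*20) = 1/28451 - (71 - 20) = 1/28451 - 1*51 = 1/28451 - 51 = -1451000/28451 ≈ -51.000)
(-19249 - 6086)*(-20396 + s) = (-19249 - 6086)*(-20396 - 1451000/28451) = -25335*(-581737596/28451) = 14738321994660/28451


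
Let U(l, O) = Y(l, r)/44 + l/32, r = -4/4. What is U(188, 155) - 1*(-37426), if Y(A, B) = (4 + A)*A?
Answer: 3366197/88 ≈ 38252.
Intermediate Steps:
r = -1 (r = -4*¼ = -1)
Y(A, B) = A*(4 + A)
U(l, O) = l/32 + l*(4 + l)/44 (U(l, O) = (l*(4 + l))/44 + l/32 = (l*(4 + l))*(1/44) + l*(1/32) = l*(4 + l)/44 + l/32 = l/32 + l*(4 + l)/44)
U(188, 155) - 1*(-37426) = (1/352)*188*(43 + 8*188) - 1*(-37426) = (1/352)*188*(43 + 1504) + 37426 = (1/352)*188*1547 + 37426 = 72709/88 + 37426 = 3366197/88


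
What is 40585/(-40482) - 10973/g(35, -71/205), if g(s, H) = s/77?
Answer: -4886501771/202410 ≈ -24142.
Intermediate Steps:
g(s, H) = s/77 (g(s, H) = s*(1/77) = s/77)
40585/(-40482) - 10973/g(35, -71/205) = 40585/(-40482) - 10973/((1/77)*35) = 40585*(-1/40482) - 10973/5/11 = -40585/40482 - 10973*11/5 = -40585/40482 - 120703/5 = -4886501771/202410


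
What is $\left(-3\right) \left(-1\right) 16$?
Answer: $48$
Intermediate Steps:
$\left(-3\right) \left(-1\right) 16 = 3 \cdot 16 = 48$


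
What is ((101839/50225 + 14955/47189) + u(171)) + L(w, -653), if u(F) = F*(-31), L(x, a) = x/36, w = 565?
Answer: -450755073413219/85322430900 ≈ -5283.0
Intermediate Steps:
L(x, a) = x/36 (L(x, a) = x*(1/36) = x/36)
u(F) = -31*F
((101839/50225 + 14955/47189) + u(171)) + L(w, -653) = ((101839/50225 + 14955/47189) - 31*171) + (1/36)*565 = ((101839*(1/50225) + 14955*(1/47189)) - 5301) + 565/36 = ((101839/50225 + 14955/47189) - 5301) + 565/36 = (5556795446/2370067525 - 5301) + 565/36 = -12558171154579/2370067525 + 565/36 = -450755073413219/85322430900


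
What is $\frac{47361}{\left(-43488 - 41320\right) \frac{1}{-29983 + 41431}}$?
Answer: $- \frac{67773591}{10601} \approx -6393.1$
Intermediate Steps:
$\frac{47361}{\left(-43488 - 41320\right) \frac{1}{-29983 + 41431}} = \frac{47361}{\left(-84808\right) \frac{1}{11448}} = \frac{47361}{- \frac{10601}{1431}} = 47361 \left(- \frac{1431}{10601}\right) = - \frac{67773591}{10601}$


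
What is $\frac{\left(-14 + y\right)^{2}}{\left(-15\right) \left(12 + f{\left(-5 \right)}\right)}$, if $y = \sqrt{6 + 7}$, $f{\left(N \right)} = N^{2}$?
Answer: $- \frac{209}{555} + \frac{28 \sqrt{13}}{555} \approx -0.19467$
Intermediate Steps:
$y = \sqrt{13} \approx 3.6056$
$\frac{\left(-14 + y\right)^{2}}{\left(-15\right) \left(12 + f{\left(-5 \right)}\right)} = \frac{\left(-14 + \sqrt{13}\right)^{2}}{\left(-15\right) \left(12 + \left(-5\right)^{2}\right)} = \frac{\left(-14 + \sqrt{13}\right)^{2}}{\left(-15\right) \left(12 + 25\right)} = \frac{\left(-14 + \sqrt{13}\right)^{2}}{\left(-15\right) 37} = \frac{\left(-14 + \sqrt{13}\right)^{2}}{-555} = \left(-14 + \sqrt{13}\right)^{2} \left(- \frac{1}{555}\right) = - \frac{\left(-14 + \sqrt{13}\right)^{2}}{555}$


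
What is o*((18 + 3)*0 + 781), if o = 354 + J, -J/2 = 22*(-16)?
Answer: 826298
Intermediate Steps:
J = 704 (J = -44*(-16) = -2*(-352) = 704)
o = 1058 (o = 354 + 704 = 1058)
o*((18 + 3)*0 + 781) = 1058*((18 + 3)*0 + 781) = 1058*(21*0 + 781) = 1058*(0 + 781) = 1058*781 = 826298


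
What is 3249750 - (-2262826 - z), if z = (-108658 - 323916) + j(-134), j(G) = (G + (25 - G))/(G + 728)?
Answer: 3017521213/594 ≈ 5.0800e+6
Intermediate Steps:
j(G) = 25/(728 + G)
z = -256948931/594 (z = (-108658 - 323916) + 25/(728 - 134) = -432574 + 25/594 = -256948931/594 ≈ -4.3257e+5)
3249750 - (-2262826 - z) = 3249750 - (-2262826 - 1*(-256948931/594)) = 3249750 - (-2262826 + 256948931/594) = 3249750 - 1*(-1087169713/594) = 3249750 + 1087169713/594 = 3017521213/594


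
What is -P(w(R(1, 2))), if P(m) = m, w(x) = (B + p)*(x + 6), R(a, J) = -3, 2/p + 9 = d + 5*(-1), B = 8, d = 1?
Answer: -306/13 ≈ -23.538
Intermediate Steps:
p = -2/13 (p = 2/(-9 + (1 + 5*(-1))) = 2/(-9 + (1 - 5)) = 2/(-9 - 4) = 2/(-13) = 2*(-1/13) = -2/13 ≈ -0.15385)
w(x) = 612/13 + 102*x/13 (w(x) = (8 - 2/13)*(x + 6) = 102*(6 + x)/13 = 612/13 + 102*x/13)
-P(w(R(1, 2))) = -(612/13 + (102/13)*(-3)) = -(612/13 - 306/13) = -1*306/13 = -306/13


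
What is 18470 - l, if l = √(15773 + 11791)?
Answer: 18470 - 2*√6891 ≈ 18304.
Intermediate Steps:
l = 2*√6891 (l = √27564 = 2*√6891 ≈ 166.02)
18470 - l = 18470 - 2*√6891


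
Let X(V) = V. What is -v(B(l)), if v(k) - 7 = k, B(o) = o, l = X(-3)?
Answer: -4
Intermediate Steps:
l = -3
v(k) = 7 + k
-v(B(l)) = -(7 - 3) = -1*4 = -4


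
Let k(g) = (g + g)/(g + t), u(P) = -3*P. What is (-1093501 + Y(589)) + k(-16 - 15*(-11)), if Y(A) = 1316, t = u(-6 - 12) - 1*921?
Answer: -392094564/359 ≈ -1.0922e+6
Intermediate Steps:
t = -867 (t = -3*(-6 - 12) - 1*921 = -3*(-18) - 921 = 54 - 921 = -867)
k(g) = 2*g/(-867 + g) (k(g) = (g + g)/(g - 867) = (2*g)/(-867 + g) = 2*g/(-867 + g))
(-1093501 + Y(589)) + k(-16 - 15*(-11)) = (-1093501 + 1316) + 2*(-16 - 15*(-11))/(-867 + (-16 - 15*(-11))) = -1092185 + 2*(-16 + 165)/(-867 + (-16 + 165)) = -1092185 + 2*149/(-867 + 149) = -1092185 + 2*149/(-718) = -1092185 + 2*149*(-1/718) = -1092185 - 149/359 = -392094564/359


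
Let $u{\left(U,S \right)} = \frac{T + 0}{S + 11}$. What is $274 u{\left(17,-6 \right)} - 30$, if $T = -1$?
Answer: $- \frac{424}{5} \approx -84.8$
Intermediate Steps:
$u{\left(U,S \right)} = - \frac{1}{11 + S}$ ($u{\left(U,S \right)} = \frac{-1 + 0}{S + 11} = - \frac{1}{11 + S}$)
$274 u{\left(17,-6 \right)} - 30 = 274 \left(- \frac{1}{11 - 6}\right) - 30 = 274 \left(- \frac{1}{5}\right) - 30 = - \frac{274}{5} - 30 = - \frac{424}{5}$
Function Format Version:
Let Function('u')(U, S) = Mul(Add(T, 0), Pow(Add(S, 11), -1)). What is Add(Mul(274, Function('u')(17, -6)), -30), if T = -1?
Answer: Rational(-424, 5) ≈ -84.800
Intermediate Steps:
Function('u')(U, S) = Mul(-1, Pow(Add(11, S), -1)) (Function('u')(U, S) = Mul(Add(-1, 0), Pow(Add(S, 11), -1)) = Mul(-1, Pow(Add(11, S), -1)))
Add(Mul(274, Function('u')(17, -6)), -30) = Add(Mul(274, Mul(-1, Pow(Add(11, -6), -1))), -30) = Add(Mul(274, Mul(-1, Pow(5, -1))), -30) = Add(Mul(274, Mul(-1, Rational(1, 5))), -30) = Add(Mul(274, Rational(-1, 5)), -30) = Add(Rational(-274, 5), -30) = Rational(-424, 5)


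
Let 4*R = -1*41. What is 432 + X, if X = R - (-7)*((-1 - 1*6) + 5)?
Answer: 1631/4 ≈ 407.75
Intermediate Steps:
R = -41/4 (R = (-1*41)/4 = (¼)*(-41) = -41/4 ≈ -10.250)
X = -97/4 (X = -41/4 - (-7)*((-1 - 1*6) + 5) = -41/4 - (-7)*((-1 - 6) + 5) = -41/4 - (-7)*(-7 + 5) = -41/4 - (-7)*(-2) = -41/4 - 1*14 = -41/4 - 14 = -97/4 ≈ -24.250)
432 + X = 432 - 97/4 = 1631/4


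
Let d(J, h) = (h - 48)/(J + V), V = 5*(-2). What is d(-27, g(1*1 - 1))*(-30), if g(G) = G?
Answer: -1440/37 ≈ -38.919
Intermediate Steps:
V = -10
d(J, h) = (-48 + h)/(-10 + J) (d(J, h) = (h - 48)/(J - 10) = (-48 + h)/(-10 + J))
d(-27, g(1*1 - 1))*(-30) = ((-48 + (1*1 - 1))/(-10 - 27))*(-30) = ((-48 + (1 - 1))/(-37))*(-30) = -(-48 + 0)/37*(-30) = -1/37*(-48)*(-30) = (48/37)*(-30) = -1440/37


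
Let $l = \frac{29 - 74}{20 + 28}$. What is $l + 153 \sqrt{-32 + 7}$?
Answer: $- \frac{15}{16} + 765 i \approx -0.9375 + 765.0 i$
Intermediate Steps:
$l = - \frac{15}{16}$ ($l = - \frac{45}{48} = \left(-45\right) \frac{1}{48} = - \frac{15}{16} \approx -0.9375$)
$l + 153 \sqrt{-32 + 7} = - \frac{15}{16} + 153 \sqrt{-32 + 7} = - \frac{15}{16} + 153 \sqrt{-25} = - \frac{15}{16} + 153 \cdot 5 i = - \frac{15}{16} + 765 i$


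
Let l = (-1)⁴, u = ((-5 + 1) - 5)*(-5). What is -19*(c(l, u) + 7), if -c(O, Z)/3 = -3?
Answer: -304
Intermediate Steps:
u = 45 (u = (-4 - 5)*(-5) = -9*(-5) = 45)
l = 1
c(O, Z) = 9 (c(O, Z) = -3*(-3) = 9)
-19*(c(l, u) + 7) = -19*(9 + 7) = -19*16 = -304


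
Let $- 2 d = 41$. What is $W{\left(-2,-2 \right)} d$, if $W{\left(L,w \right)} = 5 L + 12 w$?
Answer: $697$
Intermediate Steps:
$d = - \frac{41}{2}$ ($d = \left(- \frac{1}{2}\right) 41 = - \frac{41}{2} \approx -20.5$)
$W{\left(-2,-2 \right)} d = \left(5 \left(-2\right) + 12 \left(-2\right)\right) \left(- \frac{41}{2}\right) = \left(-10 - 24\right) \left(- \frac{41}{2}\right) = \left(-34\right) \left(- \frac{41}{2}\right) = 697$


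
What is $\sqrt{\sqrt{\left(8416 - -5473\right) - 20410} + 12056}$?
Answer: $\sqrt{12056 + i \sqrt{6521}} \approx 109.8 + 0.3677 i$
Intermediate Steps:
$\sqrt{\sqrt{\left(8416 - -5473\right) - 20410} + 12056} = \sqrt{\sqrt{\left(8416 + 5473\right) - 20410} + 12056} = \sqrt{\sqrt{13889 - 20410} + 12056} = \sqrt{\sqrt{-6521} + 12056} = \sqrt{i \sqrt{6521} + 12056} = \sqrt{12056 + i \sqrt{6521}}$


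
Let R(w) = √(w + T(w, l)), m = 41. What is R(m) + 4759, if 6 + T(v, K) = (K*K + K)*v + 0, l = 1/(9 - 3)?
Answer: 4759 + √1547/6 ≈ 4765.6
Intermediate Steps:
l = ⅙ (l = 1/6 = ⅙ ≈ 0.16667)
T(v, K) = -6 + v*(K + K²) (T(v, K) = -6 + ((K*K + K)*v + 0) = -6 + ((K² + K)*v + 0) = -6 + ((K + K²)*v + 0) = -6 + (v*(K + K²) + 0) = -6 + v*(K + K²))
R(w) = √(-6 + 43*w/36) (R(w) = √(w + (-6 + w/6 + w*(⅙)²)) = √(w + (-6 + w/6 + w*(1/36))) = √(w + (-6 + w/6 + w/36)) = √(w + (-6 + 7*w/36)) = √(-6 + 43*w/36))
R(m) + 4759 = √(-216 + 43*41)/6 + 4759 = √(-216 + 1763)/6 + 4759 = √1547/6 + 4759 = 4759 + √1547/6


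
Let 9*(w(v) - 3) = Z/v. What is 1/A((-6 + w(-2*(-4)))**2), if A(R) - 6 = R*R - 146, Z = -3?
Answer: -331776/18050399 ≈ -0.018381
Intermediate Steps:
w(v) = 3 - 1/(3*v) (w(v) = 3 + (-3/v)/9 = 3 - 1/(3*v))
A(R) = -140 + R**2 (A(R) = 6 + (R*R - 146) = 6 + (R**2 - 146) = 6 + (-146 + R**2) = -140 + R**2)
1/A((-6 + w(-2*(-4)))**2) = 1/(-140 + ((-6 + (3 - 1/(3*((-2*(-4))))))**2)**2) = 1/(-140 + ((-6 + (3 - 1/3/8))**2)**2) = 1/(-140 + ((-6 + (3 - 1/3*1/8))**2)**2) = 1/(-140 + ((-6 + (3 - 1/24))**2)**2) = 1/(-140 + ((-6 + 71/24)**2)**2) = 1/(-140 + ((-73/24)**2)**2) = 1/(-140 + (5329/576)**2) = 1/(-140 + 28398241/331776) = 1/(-18050399/331776) = -331776/18050399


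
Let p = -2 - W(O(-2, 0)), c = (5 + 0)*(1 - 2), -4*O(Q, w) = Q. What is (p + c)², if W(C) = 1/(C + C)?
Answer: 64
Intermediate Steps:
O(Q, w) = -Q/4
W(C) = 1/(2*C)
c = -5 (c = 5*(-1) = -5)
p = -3 (p = -2 - 1/(2*((-¼*(-2)))) = -2 - 1/(2*½) = -2 - 2/2 = -2 - 1*1 = -2 - 1 = -3)
(p + c)² = (-3 - 5)² = (-8)² = 64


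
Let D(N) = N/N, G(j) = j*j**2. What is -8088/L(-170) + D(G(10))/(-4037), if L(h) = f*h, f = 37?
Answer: 16322483/12696365 ≈ 1.2856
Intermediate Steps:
G(j) = j**3
L(h) = 37*h
D(N) = 1
-8088/L(-170) + D(G(10))/(-4037) = -8088/(37*(-170)) + 1/(-4037) = -8088/(-6290) + 1*(-1/4037) = -8088*(-1/6290) - 1/4037 = 4044/3145 - 1/4037 = 16322483/12696365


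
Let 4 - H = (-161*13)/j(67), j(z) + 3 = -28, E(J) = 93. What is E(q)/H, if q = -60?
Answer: -2883/1969 ≈ -1.4642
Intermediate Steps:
j(z) = -31 (j(z) = -3 - 28 = -31)
H = -1969/31 (H = 4 - (-161*13)/(-31) = 4 - (-2093)*(-1)/31 = 4 - 1*2093/31 = 4 - 2093/31 = -1969/31 ≈ -63.516)
E(q)/H = 93/(-1969/31) = 93*(-31/1969) = -2883/1969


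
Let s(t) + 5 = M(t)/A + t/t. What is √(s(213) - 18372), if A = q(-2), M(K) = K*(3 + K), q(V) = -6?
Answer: 2*I*√6511 ≈ 161.38*I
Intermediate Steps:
A = -6
s(t) = -4 - t*(3 + t)/6 (s(t) = -5 + ((t*(3 + t))/(-6) + t/t) = -5 + ((t*(3 + t))*(-⅙) + 1) = -5 + (-t*(3 + t)/6 + 1) = -5 + (1 - t*(3 + t)/6) = -4 - t*(3 + t)/6)
√(s(213) - 18372) = √((-4 - ⅙*213*(3 + 213)) - 18372) = √((-4 - ⅙*213*216) - 18372) = √((-4 - 7668) - 18372) = √(-7672 - 18372) = √(-26044) = 2*I*√6511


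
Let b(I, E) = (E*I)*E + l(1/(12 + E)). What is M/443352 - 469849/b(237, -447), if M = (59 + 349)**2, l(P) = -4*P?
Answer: 139101214795029/380531032552307 ≈ 0.36554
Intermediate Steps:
M = 166464 (M = 408**2 = 166464)
b(I, E) = -4/(12 + E) + I*E**2 (b(I, E) = (E*I)*E - 4/(12 + E) = I*E**2 - 4/(12 + E) = -4/(12 + E) + I*E**2)
M/443352 - 469849/b(237, -447) = 166464/443352 - 469849*(12 - 447)/(-4 + 237*(-447)**2*(12 - 447)) = 166464*(1/443352) - 469849*(-435/(-4 + 237*199809*(-435))) = 6936/18473 - 469849*(-435/(-4 - 20599308855)) = 6936/18473 - 469849/((-1/435*(-20599308859))) = 6936/18473 - 469849/20599308859/435 = 6936/18473 - 469849*435/20599308859 = 6936/18473 - 204384315/20599308859 = 139101214795029/380531032552307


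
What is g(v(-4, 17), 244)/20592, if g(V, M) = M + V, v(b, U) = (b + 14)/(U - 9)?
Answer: 109/9152 ≈ 0.011910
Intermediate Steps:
v(b, U) = (14 + b)/(-9 + U)
g(v(-4, 17), 244)/20592 = (244 + (14 - 4)/(-9 + 17))/20592 = (244 + 10/8)*(1/20592) = (244 + (⅛)*10)*(1/20592) = (244 + 5/4)*(1/20592) = (981/4)*(1/20592) = 109/9152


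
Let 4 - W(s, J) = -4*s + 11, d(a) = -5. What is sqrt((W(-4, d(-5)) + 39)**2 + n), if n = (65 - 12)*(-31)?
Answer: I*sqrt(1387) ≈ 37.242*I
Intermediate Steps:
n = -1643 (n = 53*(-31) = -1643)
W(s, J) = -7 + 4*s (W(s, J) = 4 - (-4*s + 11) = 4 - (11 - 4*s) = 4 + (-11 + 4*s) = -7 + 4*s)
sqrt((W(-4, d(-5)) + 39)**2 + n) = sqrt(((-7 + 4*(-4)) + 39)**2 - 1643) = sqrt(((-7 - 16) + 39)**2 - 1643) = sqrt((-23 + 39)**2 - 1643) = sqrt(16**2 - 1643) = sqrt(256 - 1643) = sqrt(-1387) = I*sqrt(1387)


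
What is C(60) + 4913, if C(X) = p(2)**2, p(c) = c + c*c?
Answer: 4949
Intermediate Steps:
p(c) = c + c**2
C(X) = 36 (C(X) = (2*(1 + 2))**2 = (2*3)**2 = 6**2 = 36)
C(60) + 4913 = 36 + 4913 = 4949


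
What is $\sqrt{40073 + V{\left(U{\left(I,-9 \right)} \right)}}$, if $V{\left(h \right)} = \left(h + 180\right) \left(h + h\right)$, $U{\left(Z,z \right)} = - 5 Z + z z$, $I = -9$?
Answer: $\sqrt{117185} \approx 342.32$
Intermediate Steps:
$U{\left(Z,z \right)} = z^{2} - 5 Z$ ($U{\left(Z,z \right)} = - 5 Z + z^{2} = z^{2} - 5 Z$)
$V{\left(h \right)} = 2 h \left(180 + h\right)$ ($V{\left(h \right)} = \left(180 + h\right) 2 h = 2 h \left(180 + h\right)$)
$\sqrt{40073 + V{\left(U{\left(I,-9 \right)} \right)}} = \sqrt{40073 + 2 \left(\left(-9\right)^{2} - -45\right) \left(180 - \left(-45 - \left(-9\right)^{2}\right)\right)} = \sqrt{40073 + 2 \left(81 + 45\right) \left(180 + \left(81 + 45\right)\right)} = \sqrt{40073 + 2 \cdot 126 \left(180 + 126\right)} = \sqrt{40073 + 2 \cdot 126 \cdot 306} = \sqrt{40073 + 77112} = \sqrt{117185}$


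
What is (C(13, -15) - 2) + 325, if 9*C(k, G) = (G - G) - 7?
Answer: 2900/9 ≈ 322.22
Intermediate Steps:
C(k, G) = -7/9 (C(k, G) = ((G - G) - 7)/9 = (0 - 7)/9 = (⅑)*(-7) = -7/9)
(C(13, -15) - 2) + 325 = (-7/9 - 2) + 325 = -25/9 + 325 = 2900/9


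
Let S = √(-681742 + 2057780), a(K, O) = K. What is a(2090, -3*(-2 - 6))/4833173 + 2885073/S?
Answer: 2090/4833173 + 2885073*√1376038/1376038 ≈ 2459.5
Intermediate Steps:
S = √1376038 ≈ 1173.0
a(2090, -3*(-2 - 6))/4833173 + 2885073/S = 2090/4833173 + 2885073/(√1376038) = 2090*(1/4833173) + 2885073*(√1376038/1376038) = 2090/4833173 + 2885073*√1376038/1376038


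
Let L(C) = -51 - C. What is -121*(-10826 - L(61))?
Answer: 1296394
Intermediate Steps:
-121*(-10826 - L(61)) = -121*(-10826 - (-51 - 1*61)) = -121*(-10826 - (-51 - 61)) = -121*(-10826 - 1*(-112)) = -121*(-10826 + 112) = -121*(-10714) = 1296394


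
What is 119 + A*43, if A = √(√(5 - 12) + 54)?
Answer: 119 + 43*√(54 + I*√7) ≈ 435.08 + 7.7386*I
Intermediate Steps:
A = √(54 + I*√7) (A = √(√(-7) + 54) = √(I*√7 + 54) = √(54 + I*√7) ≈ 7.3507 + 0.17997*I)
119 + A*43 = 119 + √(54 + I*√7)*43 = 119 + 43*√(54 + I*√7)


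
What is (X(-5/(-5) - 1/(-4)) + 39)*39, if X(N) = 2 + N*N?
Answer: 26559/16 ≈ 1659.9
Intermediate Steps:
X(N) = 2 + N²
(X(-5/(-5) - 1/(-4)) + 39)*39 = ((2 + (-5/(-5) - 1/(-4))²) + 39)*39 = ((2 + (-5*(-⅕) - 1*(-¼))²) + 39)*39 = ((2 + (1 + ¼)²) + 39)*39 = ((2 + (5/4)²) + 39)*39 = ((2 + 25/16) + 39)*39 = (57/16 + 39)*39 = (681/16)*39 = 26559/16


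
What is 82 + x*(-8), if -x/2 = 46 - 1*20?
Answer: 498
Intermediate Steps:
x = -52 (x = -2*(46 - 1*20) = -2*(46 - 20) = -2*26 = -52)
82 + x*(-8) = 82 - 52*(-8) = 82 + 416 = 498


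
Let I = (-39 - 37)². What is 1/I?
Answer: 1/5776 ≈ 0.00017313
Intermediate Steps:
I = 5776 (I = (-76)² = 5776)
1/I = 1/5776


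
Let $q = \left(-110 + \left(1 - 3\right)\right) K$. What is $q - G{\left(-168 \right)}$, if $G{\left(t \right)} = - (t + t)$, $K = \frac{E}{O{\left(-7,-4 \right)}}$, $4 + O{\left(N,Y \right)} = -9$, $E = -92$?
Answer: $- \frac{14672}{13} \approx -1128.6$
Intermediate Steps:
$O{\left(N,Y \right)} = -13$ ($O{\left(N,Y \right)} = -4 - 9 = -13$)
$K = \frac{92}{13}$ ($K = - \frac{92}{-13} = \left(-92\right) \left(- \frac{1}{13}\right) = \frac{92}{13} \approx 7.0769$)
$G{\left(t \right)} = - 2 t$
$q = - \frac{10304}{13}$ ($q = \left(-110 + \left(1 - 3\right)\right) \frac{92}{13} = \left(-110 - 2\right) \frac{92}{13} = \left(-112\right) \frac{92}{13} = - \frac{10304}{13} \approx -792.62$)
$q - G{\left(-168 \right)} = - \frac{10304}{13} - \left(-2\right) \left(-168\right) = - \frac{10304}{13} - 336 = - \frac{14672}{13}$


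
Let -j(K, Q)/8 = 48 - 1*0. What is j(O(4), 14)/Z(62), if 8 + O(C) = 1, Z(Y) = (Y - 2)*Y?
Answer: -16/155 ≈ -0.10323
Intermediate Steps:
Z(Y) = Y*(-2 + Y) (Z(Y) = (-2 + Y)*Y = Y*(-2 + Y))
O(C) = -7 (O(C) = -8 + 1 = -7)
j(K, Q) = -384 (j(K, Q) = -8*(48 - 1*0) = -8*(48 + 0) = -8*48 = -384)
j(O(4), 14)/Z(62) = -384*1/(62*(-2 + 62)) = -384/(62*60) = -384/3720 = -384*1/3720 = -16/155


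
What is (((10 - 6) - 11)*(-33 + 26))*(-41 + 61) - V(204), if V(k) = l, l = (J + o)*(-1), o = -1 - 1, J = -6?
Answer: 972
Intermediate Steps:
o = -2
l = 8 (l = (-6 - 2)*(-1) = -8*(-1) = 8)
V(k) = 8
(((10 - 6) - 11)*(-33 + 26))*(-41 + 61) - V(204) = (((10 - 6) - 11)*(-33 + 26))*(-41 + 61) - 1*8 = ((4 - 11)*(-7))*20 - 8 = -7*(-7)*20 - 8 = 49*20 - 8 = 980 - 8 = 972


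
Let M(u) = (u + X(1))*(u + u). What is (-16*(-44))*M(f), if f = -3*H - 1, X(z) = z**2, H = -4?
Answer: 185856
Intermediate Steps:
f = 11 (f = -3*(-4) - 1 = 12 - 1 = 11)
M(u) = 2*u*(1 + u) (M(u) = (u + 1**2)*(u + u) = (u + 1)*(2*u) = (1 + u)*(2*u) = 2*u*(1 + u))
(-16*(-44))*M(f) = (-16*(-44))*(2*11*(1 + 11)) = 704*(2*11*12) = 704*264 = 185856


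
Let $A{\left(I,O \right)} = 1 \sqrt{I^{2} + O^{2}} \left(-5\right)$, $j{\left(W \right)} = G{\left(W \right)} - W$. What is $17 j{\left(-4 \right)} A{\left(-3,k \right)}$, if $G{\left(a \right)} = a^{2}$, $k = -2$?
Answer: $- 1700 \sqrt{13} \approx -6129.4$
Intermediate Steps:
$j{\left(W \right)} = W^{2} - W$
$A{\left(I,O \right)} = - 5 \sqrt{I^{2} + O^{2}}$ ($A{\left(I,O \right)} = \sqrt{I^{2} + O^{2}} \left(-5\right) = - 5 \sqrt{I^{2} + O^{2}}$)
$17 j{\left(-4 \right)} A{\left(-3,k \right)} = 17 \left(- 4 \left(-1 - 4\right)\right) \left(- 5 \sqrt{\left(-3\right)^{2} + \left(-2\right)^{2}}\right) = 17 \left(\left(-4\right) \left(-5\right)\right) \left(- 5 \sqrt{9 + 4}\right) = 17 \cdot 20 \left(- 5 \sqrt{13}\right) = 340 \left(- 5 \sqrt{13}\right) = - 1700 \sqrt{13}$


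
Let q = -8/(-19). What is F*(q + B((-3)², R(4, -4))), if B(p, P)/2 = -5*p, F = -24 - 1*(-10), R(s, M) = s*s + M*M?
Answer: 23828/19 ≈ 1254.1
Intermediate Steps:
R(s, M) = M² + s² (R(s, M) = s² + M² = M² + s²)
F = -14 (F = -24 + 10 = -14)
B(p, P) = -10*p (B(p, P) = 2*(-5*p) = -10*p)
q = 8/19 (q = -8*(-1/19) = 8/19 ≈ 0.42105)
F*(q + B((-3)², R(4, -4))) = -14*(8/19 - 10*(-3)²) = -14*(8/19 - 10*9) = -14*(8/19 - 90) = -14*(-1702/19) = 23828/19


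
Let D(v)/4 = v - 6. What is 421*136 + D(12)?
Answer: 57280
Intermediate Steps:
D(v) = -24 + 4*v (D(v) = 4*(v - 6) = 4*(-6 + v) = -24 + 4*v)
421*136 + D(12) = 421*136 + (-24 + 4*12) = 57256 + (-24 + 48) = 57256 + 24 = 57280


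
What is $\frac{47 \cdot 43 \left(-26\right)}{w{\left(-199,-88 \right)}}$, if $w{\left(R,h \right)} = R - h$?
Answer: $\frac{52546}{111} \approx 473.39$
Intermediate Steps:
$\frac{47 \cdot 43 \left(-26\right)}{w{\left(-199,-88 \right)}} = \frac{47 \cdot 43 \left(-26\right)}{-199 - -88} = \frac{2021 \left(-26\right)}{-199 + 88} = - \frac{52546}{-111} = \left(-52546\right) \left(- \frac{1}{111}\right) = \frac{52546}{111}$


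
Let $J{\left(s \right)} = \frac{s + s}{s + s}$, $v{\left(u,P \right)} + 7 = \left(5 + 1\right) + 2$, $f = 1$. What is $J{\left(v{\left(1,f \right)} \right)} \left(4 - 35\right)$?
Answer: $-31$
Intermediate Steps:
$v{\left(u,P \right)} = 1$ ($v{\left(u,P \right)} = -7 + \left(\left(5 + 1\right) + 2\right) = -7 + \left(6 + 2\right) = -7 + 8 = 1$)
$J{\left(s \right)} = 1$ ($J{\left(s \right)} = \frac{2 s}{2 s} = 2 s \frac{1}{2 s} = 1$)
$J{\left(v{\left(1,f \right)} \right)} \left(4 - 35\right) = 1 \left(4 - 35\right) = 1 \left(-31\right) = -31$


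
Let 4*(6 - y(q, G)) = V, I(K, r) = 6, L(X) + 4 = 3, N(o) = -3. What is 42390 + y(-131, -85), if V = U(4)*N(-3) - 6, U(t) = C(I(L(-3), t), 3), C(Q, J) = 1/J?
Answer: 169591/4 ≈ 42398.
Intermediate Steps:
L(X) = -1 (L(X) = -4 + 3 = -1)
U(t) = ⅓ (U(t) = 1/3 = ⅓)
V = -7 (V = (⅓)*(-3) - 6 = -1 - 6 = -7)
y(q, G) = 31/4 (y(q, G) = 6 - ¼*(-7) = 6 + 7/4 = 31/4)
42390 + y(-131, -85) = 42390 + 31/4 = 169591/4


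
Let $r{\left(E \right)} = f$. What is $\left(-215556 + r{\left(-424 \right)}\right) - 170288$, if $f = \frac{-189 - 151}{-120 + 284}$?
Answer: $- \frac{15819689}{41} \approx -3.8585 \cdot 10^{5}$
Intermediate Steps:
$f = - \frac{85}{41}$ ($f = - \frac{340}{164} = \left(-340\right) \frac{1}{164} = - \frac{85}{41} \approx -2.0732$)
$r{\left(E \right)} = - \frac{85}{41}$
$\left(-215556 + r{\left(-424 \right)}\right) - 170288 = \left(-215556 - \frac{85}{41}\right) - 170288 = - \frac{8837881}{41} - 170288 = - \frac{15819689}{41}$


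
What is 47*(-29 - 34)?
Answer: -2961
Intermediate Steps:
47*(-29 - 34) = 47*(-63) = -2961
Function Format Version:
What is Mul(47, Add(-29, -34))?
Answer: -2961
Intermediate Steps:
Mul(47, Add(-29, -34)) = Mul(47, -63) = -2961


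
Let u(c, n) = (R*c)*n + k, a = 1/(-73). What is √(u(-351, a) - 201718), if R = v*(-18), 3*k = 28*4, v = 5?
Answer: 2*I*√2423390271/219 ≈ 449.57*I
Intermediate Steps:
k = 112/3 (k = (28*4)/3 = (⅓)*112 = 112/3 ≈ 37.333)
R = -90 (R = 5*(-18) = -90)
a = -1/73 ≈ -0.013699
u(c, n) = 112/3 - 90*c*n (u(c, n) = (-90*c)*n + 112/3 = -90*c*n + 112/3 = 112/3 - 90*c*n)
√(u(-351, a) - 201718) = √((112/3 - 90*(-351)*(-1/73)) - 201718) = √((112/3 - 31590/73) - 201718) = √(-86594/219 - 201718) = √(-44262836/219) = 2*I*√2423390271/219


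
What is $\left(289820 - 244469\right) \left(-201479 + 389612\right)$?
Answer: $8532019683$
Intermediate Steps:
$\left(289820 - 244469\right) \left(-201479 + 389612\right) = \left(289820 - 244469\right) 188133 = 45351 \cdot 188133 = 8532019683$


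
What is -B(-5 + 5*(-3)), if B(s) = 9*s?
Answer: 180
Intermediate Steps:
-B(-5 + 5*(-3)) = -9*(-5 + 5*(-3)) = -9*(-5 - 15) = -9*(-20) = -1*(-180) = 180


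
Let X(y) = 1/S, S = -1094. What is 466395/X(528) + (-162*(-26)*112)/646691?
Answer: -329965112674086/646691 ≈ -5.1024e+8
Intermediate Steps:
X(y) = -1/1094 (X(y) = 1/(-1094) = -1/1094)
466395/X(528) + (-162*(-26)*112)/646691 = 466395/(-1/1094) + (-162*(-26)*112)/646691 = 466395*(-1094) + (4212*112)*(1/646691) = -510236130 + 471744*(1/646691) = -510236130 + 471744/646691 = -329965112674086/646691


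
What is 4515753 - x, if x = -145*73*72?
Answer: 5277873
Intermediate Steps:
x = -762120 (x = -10585*72 = -762120)
4515753 - x = 4515753 - 1*(-762120) = 4515753 + 762120 = 5277873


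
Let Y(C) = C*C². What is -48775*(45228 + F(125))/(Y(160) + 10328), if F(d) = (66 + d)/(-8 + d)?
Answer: -258110812925/480440376 ≈ -537.24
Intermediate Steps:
Y(C) = C³
F(d) = (66 + d)/(-8 + d)
-48775*(45228 + F(125))/(Y(160) + 10328) = -48775*(45228 + (66 + 125)/(-8 + 125))/(160³ + 10328) = -48775*(45228 + 191/117)/(4096000 + 10328) = -48775/(4106328/(45228 + (1/117)*191)) = -48775/(4106328/(45228 + 191/117)) = -48775/(4106328/(5291867/117)) = -48775/(4106328*(117/5291867)) = -48775/480440376/5291867 = -48775*5291867/480440376 = -258110812925/480440376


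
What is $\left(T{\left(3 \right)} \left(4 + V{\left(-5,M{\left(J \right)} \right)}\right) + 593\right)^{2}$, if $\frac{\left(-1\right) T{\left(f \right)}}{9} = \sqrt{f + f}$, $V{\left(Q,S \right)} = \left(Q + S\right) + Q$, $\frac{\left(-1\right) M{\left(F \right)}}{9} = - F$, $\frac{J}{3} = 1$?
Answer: $565975 - 224154 \sqrt{6} \approx 16912.0$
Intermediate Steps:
$J = 3$ ($J = 3 \cdot 1 = 3$)
$M{\left(F \right)} = 9 F$ ($M{\left(F \right)} = - 9 \left(- F\right) = 9 F$)
$V{\left(Q,S \right)} = S + 2 Q$
$T{\left(f \right)} = - 9 \sqrt{2} \sqrt{f}$ ($T{\left(f \right)} = - 9 \sqrt{f + f} = - 9 \sqrt{2 f} = - 9 \sqrt{2} \sqrt{f}$)
$\left(T{\left(3 \right)} \left(4 + V{\left(-5,M{\left(J \right)} \right)}\right) + 593\right)^{2} = \left(- 9 \sqrt{2} \sqrt{3} \left(4 + \left(9 \cdot 3 + 2 \left(-5\right)\right)\right) + 593\right)^{2} = \left(- 9 \sqrt{6} \left(4 + \left(27 - 10\right)\right) + 593\right)^{2} = \left(- 9 \sqrt{6} \left(4 + 17\right) + 593\right)^{2} = \left(- 9 \sqrt{6} \cdot 21 + 593\right)^{2} = \left(- 189 \sqrt{6} + 593\right)^{2} = \left(593 - 189 \sqrt{6}\right)^{2}$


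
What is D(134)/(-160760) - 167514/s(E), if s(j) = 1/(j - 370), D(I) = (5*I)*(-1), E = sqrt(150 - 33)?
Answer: 996393373747/16076 - 502542*sqrt(13) ≈ 6.0168e+7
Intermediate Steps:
E = 3*sqrt(13) (E = sqrt(117) = 3*sqrt(13) ≈ 10.817)
D(I) = -5*I
s(j) = 1/(-370 + j)
D(134)/(-160760) - 167514/s(E) = -5*134/(-160760) - (-61980180 + 502542*sqrt(13)) = -670*(-1/160760) - 167514*(-370 + 3*sqrt(13)) = 67/16076 + (61980180 - 502542*sqrt(13)) = 996393373747/16076 - 502542*sqrt(13)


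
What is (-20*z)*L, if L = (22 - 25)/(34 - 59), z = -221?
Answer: 2652/5 ≈ 530.40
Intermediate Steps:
L = 3/25 (L = -3/(-25) = -3*(-1/25) = 3/25 ≈ 0.12000)
(-20*z)*L = -20*(-221)*(3/25) = 4420*(3/25) = 2652/5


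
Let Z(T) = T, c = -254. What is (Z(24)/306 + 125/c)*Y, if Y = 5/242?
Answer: -26795/3134868 ≈ -0.0085474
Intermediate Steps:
Y = 5/242 (Y = 5*(1/242) = 5/242 ≈ 0.020661)
(Z(24)/306 + 125/c)*Y = (24/306 + 125/(-254))*(5/242) = (24*(1/306) + 125*(-1/254))*(5/242) = (4/51 - 125/254)*(5/242) = -5359/12954*5/242 = -26795/3134868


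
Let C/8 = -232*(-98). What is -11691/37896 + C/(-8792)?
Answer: -41640565/1983224 ≈ -20.996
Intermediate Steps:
C = 181888 (C = 8*(-232*(-98)) = 8*22736 = 181888)
-11691/37896 + C/(-8792) = -11691/37896 + 181888/(-8792) = -11691*1/37896 + 181888*(-1/8792) = -3897/12632 - 3248/157 = -41640565/1983224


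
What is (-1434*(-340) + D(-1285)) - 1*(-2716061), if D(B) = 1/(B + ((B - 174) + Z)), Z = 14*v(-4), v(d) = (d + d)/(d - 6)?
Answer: 43774277339/13664 ≈ 3.2036e+6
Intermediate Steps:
v(d) = 2*d/(-6 + d) (v(d) = (2*d)/(-6 + d) = 2*d/(-6 + d))
Z = 56/5 (Z = 14*(2*(-4)/(-6 - 4)) = 14*(2*(-4)/(-10)) = 14*(2*(-4)*(-⅒)) = 14*(⅘) = 56/5 ≈ 11.200)
D(B) = 1/(-814/5 + 2*B) (D(B) = 1/(B + ((B - 174) + 56/5)) = 1/(B + ((-174 + B) + 56/5)) = 1/(B + (-814/5 + B)) = 1/(-814/5 + 2*B))
(-1434*(-340) + D(-1285)) - 1*(-2716061) = (-1434*(-340) + 5/(2*(-407 + 5*(-1285)))) - 1*(-2716061) = (487560 + 5/(2*(-407 - 6425))) + 2716061 = (487560 + (5/2)/(-6832)) + 2716061 = (487560 + (5/2)*(-1/6832)) + 2716061 = (487560 - 5/13664) + 2716061 = 6662019835/13664 + 2716061 = 43774277339/13664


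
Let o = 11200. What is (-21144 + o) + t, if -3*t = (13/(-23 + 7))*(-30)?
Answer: -79617/8 ≈ -9952.1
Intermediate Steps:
t = -65/8 (t = -13/(-23 + 7)*(-30)/3 = -13/(-16)*(-30)/3 = -13*(-1/16)*(-30)/3 = -(-13)*(-30)/48 = -1/3*195/8 = -65/8 ≈ -8.1250)
(-21144 + o) + t = (-21144 + 11200) - 65/8 = -9944 - 65/8 = -79617/8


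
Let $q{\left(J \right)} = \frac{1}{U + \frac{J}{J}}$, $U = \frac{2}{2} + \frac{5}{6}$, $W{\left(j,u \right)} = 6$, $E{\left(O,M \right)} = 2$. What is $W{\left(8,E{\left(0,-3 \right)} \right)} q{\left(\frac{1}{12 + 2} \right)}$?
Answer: $\frac{36}{17} \approx 2.1176$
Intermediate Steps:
$U = \frac{11}{6}$ ($U = 2 \cdot \frac{1}{2} + 5 \cdot \frac{1}{6} = 1 + \frac{5}{6} = \frac{11}{6} \approx 1.8333$)
$q{\left(J \right)} = \frac{6}{17}$ ($q{\left(J \right)} = \frac{1}{\frac{11}{6} + \frac{J}{J}} = \frac{1}{\frac{11}{6} + 1} = \frac{1}{\frac{17}{6}} = \frac{6}{17}$)
$W{\left(8,E{\left(0,-3 \right)} \right)} q{\left(\frac{1}{12 + 2} \right)} = 6 \cdot \frac{6}{17} = \frac{36}{17}$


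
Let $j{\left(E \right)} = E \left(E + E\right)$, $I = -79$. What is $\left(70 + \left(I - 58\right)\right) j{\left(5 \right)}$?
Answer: $-3350$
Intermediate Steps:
$j{\left(E \right)} = 2 E^{2}$ ($j{\left(E \right)} = E 2 E = 2 E^{2}$)
$\left(70 + \left(I - 58\right)\right) j{\left(5 \right)} = \left(70 - 137\right) 2 \cdot 5^{2} = \left(70 - 137\right) 2 \cdot 25 = \left(70 - 137\right) 50 = \left(-67\right) 50 = -3350$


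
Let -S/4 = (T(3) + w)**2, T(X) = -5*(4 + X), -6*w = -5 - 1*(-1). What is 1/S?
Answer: -9/42436 ≈ -0.00021208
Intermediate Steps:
w = 2/3 (w = -(-5 - 1*(-1))/6 = -(-5 + 1)/6 = -1/6*(-4) = 2/3 ≈ 0.66667)
T(X) = -20 - 5*X
S = -42436/9 (S = -4*((-20 - 5*3) + 2/3)**2 = -4*((-20 - 15) + 2/3)**2 = -4*(-35 + 2/3)**2 = -4*(-103/3)**2 = -4*10609/9 = -42436/9 ≈ -4715.1)
1/S = 1/(-42436/9) = -9/42436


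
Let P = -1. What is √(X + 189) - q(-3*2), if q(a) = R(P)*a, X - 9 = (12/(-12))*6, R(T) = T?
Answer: -6 + 8*√3 ≈ 7.8564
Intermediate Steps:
X = 3 (X = 9 + (12/(-12))*6 = 9 + (12*(-1/12))*6 = 9 - 1*6 = 9 - 6 = 3)
q(a) = -a
√(X + 189) - q(-3*2) = √(3 + 189) - (-1)*(-3*2) = √192 - (-1)*(-6) = 8*√3 - 1*6 = 8*√3 - 6 = -6 + 8*√3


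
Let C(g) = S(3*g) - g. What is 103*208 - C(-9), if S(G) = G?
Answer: 21442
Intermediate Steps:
C(g) = 2*g (C(g) = 3*g - g = 2*g)
103*208 - C(-9) = 103*208 - 2*(-9) = 21424 - 1*(-18) = 21424 + 18 = 21442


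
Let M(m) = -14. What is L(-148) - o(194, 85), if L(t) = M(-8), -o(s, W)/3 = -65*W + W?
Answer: -16334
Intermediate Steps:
o(s, W) = 192*W (o(s, W) = -3*(-65*W + W) = -(-192)*W = 192*W)
L(t) = -14
L(-148) - o(194, 85) = -14 - 192*85 = -14 - 1*16320 = -14 - 16320 = -16334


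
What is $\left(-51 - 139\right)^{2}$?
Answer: $36100$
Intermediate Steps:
$\left(-51 - 139\right)^{2} = \left(-190\right)^{2} = 36100$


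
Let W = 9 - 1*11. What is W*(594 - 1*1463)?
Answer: 1738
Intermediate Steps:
W = -2 (W = 9 - 11 = -2)
W*(594 - 1*1463) = -2*(594 - 1*1463) = -2*(594 - 1463) = -2*(-869) = 1738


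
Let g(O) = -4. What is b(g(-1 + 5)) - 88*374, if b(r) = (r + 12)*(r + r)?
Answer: -32976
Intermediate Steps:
b(r) = 2*r*(12 + r) (b(r) = (12 + r)*(2*r) = 2*r*(12 + r))
b(g(-1 + 5)) - 88*374 = 2*(-4)*(12 - 4) - 88*374 = 2*(-4)*8 - 32912 = -64 - 32912 = -32976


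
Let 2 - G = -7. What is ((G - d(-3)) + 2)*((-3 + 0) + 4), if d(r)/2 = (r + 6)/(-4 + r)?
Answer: 83/7 ≈ 11.857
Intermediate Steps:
G = 9 (G = 2 - 1*(-7) = 2 + 7 = 9)
d(r) = 2*(6 + r)/(-4 + r) (d(r) = 2*((r + 6)/(-4 + r)) = 2*((6 + r)/(-4 + r)) = 2*(6 + r)/(-4 + r))
((G - d(-3)) + 2)*((-3 + 0) + 4) = ((9 - 2*(6 - 3)/(-4 - 3)) + 2)*((-3 + 0) + 4) = ((9 - 2*3/(-7)) + 2)*(-3 + 4) = ((9 - 2*(-1)*3/7) + 2)*1 = ((9 - 1*(-6/7)) + 2)*1 = ((9 + 6/7) + 2)*1 = (69/7 + 2)*1 = (83/7)*1 = 83/7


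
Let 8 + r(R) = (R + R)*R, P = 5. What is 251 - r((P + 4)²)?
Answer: -12863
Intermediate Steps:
r(R) = -8 + 2*R² (r(R) = -8 + (R + R)*R = -8 + (2*R)*R = -8 + 2*R²)
251 - r((P + 4)²) = 251 - (-8 + 2*((5 + 4)²)²) = 251 - (-8 + 2*(9²)²) = 251 - (-8 + 2*81²) = 251 - (-8 + 2*6561) = 251 - (-8 + 13122) = 251 - 1*13114 = 251 - 13114 = -12863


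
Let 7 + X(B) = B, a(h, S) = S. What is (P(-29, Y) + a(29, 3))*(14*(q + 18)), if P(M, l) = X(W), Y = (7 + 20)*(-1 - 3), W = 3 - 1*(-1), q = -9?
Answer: 0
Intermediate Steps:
W = 4 (W = 3 + 1 = 4)
Y = -108 (Y = 27*(-4) = -108)
X(B) = -7 + B
P(M, l) = -3 (P(M, l) = -7 + 4 = -3)
(P(-29, Y) + a(29, 3))*(14*(q + 18)) = (-3 + 3)*(14*(-9 + 18)) = 0*(14*9) = 0*126 = 0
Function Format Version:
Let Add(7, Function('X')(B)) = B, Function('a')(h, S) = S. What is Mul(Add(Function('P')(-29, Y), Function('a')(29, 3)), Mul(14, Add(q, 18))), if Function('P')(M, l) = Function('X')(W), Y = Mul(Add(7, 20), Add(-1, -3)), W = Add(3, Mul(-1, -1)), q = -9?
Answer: 0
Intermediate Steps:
W = 4 (W = Add(3, 1) = 4)
Y = -108 (Y = Mul(27, -4) = -108)
Function('X')(B) = Add(-7, B)
Function('P')(M, l) = -3 (Function('P')(M, l) = Add(-7, 4) = -3)
Mul(Add(Function('P')(-29, Y), Function('a')(29, 3)), Mul(14, Add(q, 18))) = Mul(Add(-3, 3), Mul(14, Add(-9, 18))) = Mul(0, Mul(14, 9)) = Mul(0, 126) = 0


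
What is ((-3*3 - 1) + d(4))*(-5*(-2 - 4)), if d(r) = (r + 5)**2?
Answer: 2130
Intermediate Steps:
d(r) = (5 + r)**2
((-3*3 - 1) + d(4))*(-5*(-2 - 4)) = ((-3*3 - 1) + (5 + 4)**2)*(-5*(-2 - 4)) = ((-9 - 1) + 9**2)*(-5*(-6)) = (-10 + 81)*30 = 71*30 = 2130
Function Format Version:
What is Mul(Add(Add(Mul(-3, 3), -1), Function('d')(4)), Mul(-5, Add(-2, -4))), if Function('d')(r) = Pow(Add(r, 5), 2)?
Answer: 2130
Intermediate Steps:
Function('d')(r) = Pow(Add(5, r), 2)
Mul(Add(Add(Mul(-3, 3), -1), Function('d')(4)), Mul(-5, Add(-2, -4))) = Mul(Add(Add(Mul(-3, 3), -1), Pow(Add(5, 4), 2)), Mul(-5, Add(-2, -4))) = Mul(Add(Add(-9, -1), Pow(9, 2)), Mul(-5, -6)) = Mul(Add(-10, 81), 30) = Mul(71, 30) = 2130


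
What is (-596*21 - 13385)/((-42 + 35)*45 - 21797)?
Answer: 25901/22112 ≈ 1.1714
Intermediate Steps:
(-596*21 - 13385)/((-42 + 35)*45 - 21797) = (-12516 - 13385)/(-7*45 - 21797) = -25901/(-315 - 21797) = -25901/(-22112) = -25901*(-1/22112) = 25901/22112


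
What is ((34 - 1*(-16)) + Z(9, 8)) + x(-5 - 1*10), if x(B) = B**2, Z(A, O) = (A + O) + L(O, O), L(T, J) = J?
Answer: 300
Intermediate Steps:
Z(A, O) = A + 2*O (Z(A, O) = (A + O) + O = A + 2*O)
((34 - 1*(-16)) + Z(9, 8)) + x(-5 - 1*10) = ((34 - 1*(-16)) + (9 + 2*8)) + (-5 - 1*10)**2 = ((34 + 16) + (9 + 16)) + (-5 - 10)**2 = (50 + 25) + (-15)**2 = 75 + 225 = 300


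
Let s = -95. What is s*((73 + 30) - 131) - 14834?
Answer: -12174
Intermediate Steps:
s*((73 + 30) - 131) - 14834 = -95*((73 + 30) - 131) - 14834 = -95*(103 - 131) - 14834 = -95*(-28) - 14834 = 2660 - 14834 = -12174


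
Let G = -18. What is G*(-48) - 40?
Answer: 824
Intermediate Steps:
G*(-48) - 40 = -18*(-48) - 40 = 864 - 40 = 824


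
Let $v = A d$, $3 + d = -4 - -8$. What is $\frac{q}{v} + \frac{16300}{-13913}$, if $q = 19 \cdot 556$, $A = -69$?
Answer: $- \frac{148101632}{959997} \approx -154.27$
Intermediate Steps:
$d = 1$ ($d = -3 - -4 = -3 + \left(-4 + 8\right) = -3 + 4 = 1$)
$v = -69$ ($v = \left(-69\right) 1 = -69$)
$q = 10564$
$\frac{q}{v} + \frac{16300}{-13913} = \frac{10564}{-69} + \frac{16300}{-13913} = 10564 \left(- \frac{1}{69}\right) + 16300 \left(- \frac{1}{13913}\right) = - \frac{10564}{69} - \frac{16300}{13913} = - \frac{148101632}{959997}$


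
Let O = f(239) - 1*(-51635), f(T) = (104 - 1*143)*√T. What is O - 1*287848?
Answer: -236213 - 39*√239 ≈ -2.3682e+5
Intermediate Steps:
f(T) = -39*√T (f(T) = (104 - 143)*√T = -39*√T)
O = 51635 - 39*√239 (O = -39*√239 - 1*(-51635) = -39*√239 + 51635 = 51635 - 39*√239 ≈ 51032.)
O - 1*287848 = (51635 - 39*√239) - 1*287848 = (51635 - 39*√239) - 287848 = -236213 - 39*√239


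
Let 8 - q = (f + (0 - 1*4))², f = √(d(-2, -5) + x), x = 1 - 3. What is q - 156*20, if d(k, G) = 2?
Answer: -3128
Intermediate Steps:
x = -2
f = 0 (f = √(2 - 2) = √0 = 0)
q = -8 (q = 8 - (0 + (0 - 1*4))² = 8 - (0 + (0 - 4))² = 8 - (0 - 4)² = 8 - 1*(-4)² = 8 - 1*16 = 8 - 16 = -8)
q - 156*20 = -8 - 156*20 = -8 - 3120 = -3128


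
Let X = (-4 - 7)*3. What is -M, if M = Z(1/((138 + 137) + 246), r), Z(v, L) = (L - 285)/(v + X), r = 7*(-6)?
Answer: -170367/17192 ≈ -9.9097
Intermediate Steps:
r = -42
X = -33 (X = -11*3 = -33)
Z(v, L) = (-285 + L)/(-33 + v) (Z(v, L) = (L - 285)/(v - 33) = (-285 + L)/(-33 + v))
M = 170367/17192 (M = (-285 - 42)/(-33 + 1/((138 + 137) + 246)) = -327/(-33 + 1/(275 + 246)) = -327/(-33 + 1/521) = -327/(-17192/521) = -521/17192*(-327) = 170367/17192 ≈ 9.9097)
-M = -1*170367/17192 = -170367/17192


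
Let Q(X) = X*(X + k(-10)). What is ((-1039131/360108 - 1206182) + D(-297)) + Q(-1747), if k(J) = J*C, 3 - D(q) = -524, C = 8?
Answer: 79468277909/40012 ≈ 1.9861e+6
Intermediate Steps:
D(q) = 527 (D(q) = 3 - 1*(-524) = 3 + 524 = 527)
k(J) = 8*J (k(J) = J*8 = 8*J)
Q(X) = X*(-80 + X) (Q(X) = X*(X + 8*(-10)) = X*(X - 80) = X*(-80 + X))
((-1039131/360108 - 1206182) + D(-297)) + Q(-1747) = ((-1039131/360108 - 1206182) + 527) - 1747*(-80 - 1747) = ((-1039131*1/360108 - 1206182) + 527) - 1747*(-1827) = ((-115459/40012 - 1206182) + 527) + 3191769 = (-48261869643/40012 + 527) + 3191769 = -48240783319/40012 + 3191769 = 79468277909/40012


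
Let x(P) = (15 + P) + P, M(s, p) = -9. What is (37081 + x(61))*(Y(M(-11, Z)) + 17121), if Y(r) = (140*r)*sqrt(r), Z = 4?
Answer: 637209378 - 140684040*I ≈ 6.3721e+8 - 1.4068e+8*I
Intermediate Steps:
x(P) = 15 + 2*P
Y(r) = 140*r**(3/2)
(37081 + x(61))*(Y(M(-11, Z)) + 17121) = (37081 + (15 + 2*61))*(140*(-9)**(3/2) + 17121) = (37081 + (15 + 122))*(140*(-27*I) + 17121) = (37081 + 137)*(-3780*I + 17121) = 37218*(17121 - 3780*I) = 637209378 - 140684040*I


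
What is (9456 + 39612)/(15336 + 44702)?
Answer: 24534/30019 ≈ 0.81728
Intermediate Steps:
(9456 + 39612)/(15336 + 44702) = 49068/60038 = 49068*(1/60038) = 24534/30019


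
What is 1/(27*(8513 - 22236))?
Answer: -1/370521 ≈ -2.6989e-6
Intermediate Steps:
1/(27*(8513 - 22236)) = (1/27)/(-13723) = (1/27)*(-1/13723) = -1/370521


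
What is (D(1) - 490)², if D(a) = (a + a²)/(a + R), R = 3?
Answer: 958441/4 ≈ 2.3961e+5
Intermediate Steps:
D(a) = (a + a²)/(3 + a) (D(a) = (a + a²)/(a + 3) = (a + a²)/(3 + a))
(D(1) - 490)² = (1*(1 + 1)/(3 + 1) - 490)² = (1*2/4 - 490)² = (1*(¼)*2 - 490)² = (½ - 490)² = (-979/2)² = 958441/4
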